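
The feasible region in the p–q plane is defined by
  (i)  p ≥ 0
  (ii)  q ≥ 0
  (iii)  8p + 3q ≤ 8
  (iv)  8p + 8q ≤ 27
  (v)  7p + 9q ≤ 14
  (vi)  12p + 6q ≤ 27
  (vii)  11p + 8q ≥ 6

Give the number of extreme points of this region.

The feasible vertices (each the meet of two boundaries and inside every other half-plane) are:
  (0, 14/9)
  (0, 3/4)
  (1, 0)
  (6/11, 0)
  (10/17, 56/51)

5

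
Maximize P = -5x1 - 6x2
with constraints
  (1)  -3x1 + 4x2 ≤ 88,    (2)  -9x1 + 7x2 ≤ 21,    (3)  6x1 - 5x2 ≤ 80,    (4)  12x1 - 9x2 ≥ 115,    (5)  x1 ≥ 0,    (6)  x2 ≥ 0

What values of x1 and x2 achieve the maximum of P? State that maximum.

Corner points and P = -5x1 - 6x2:
  (760/9, 256/3) → P = -8408/9
  (1252/21, 467/7) → P = -14666/21
  (40/3, 0) → P = -200/3
  (115/12, 0) → P = -575/12

x1 = 115/12, x2 = 0, maximum P = -575/12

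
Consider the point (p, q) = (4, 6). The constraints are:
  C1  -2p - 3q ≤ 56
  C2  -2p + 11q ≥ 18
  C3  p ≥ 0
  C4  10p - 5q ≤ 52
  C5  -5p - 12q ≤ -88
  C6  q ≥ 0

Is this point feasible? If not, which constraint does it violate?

feasible

C1: -26 ≤ 56 ✓
C2: 58 ≥ 18 ✓
C3: 4 ≥ 0 ✓
C4: 10 ≤ 52 ✓
C5: -92 ≤ -88 ✓
C6: 6 ≥ 0 ✓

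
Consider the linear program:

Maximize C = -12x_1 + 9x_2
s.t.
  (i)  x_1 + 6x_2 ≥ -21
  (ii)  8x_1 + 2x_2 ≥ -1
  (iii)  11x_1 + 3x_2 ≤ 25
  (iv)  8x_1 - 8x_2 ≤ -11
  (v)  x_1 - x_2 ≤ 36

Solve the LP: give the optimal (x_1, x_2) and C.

Corner points and C = -12x_1 + 9x_2:
  (-53/2, 211/2) → C = 2535/2
  (-3/8, 1) → C = 27/2
  (167/112, 321/112) → C = 885/112

The binding constraints are 8x_1 + 2x_2 = -1 and 11x_1 + 3x_2 = 25.
Solving simultaneously gives x_1 = -53/2, x_2 = 211/2.

x_1 = -53/2, x_2 = 211/2, maximum C = 2535/2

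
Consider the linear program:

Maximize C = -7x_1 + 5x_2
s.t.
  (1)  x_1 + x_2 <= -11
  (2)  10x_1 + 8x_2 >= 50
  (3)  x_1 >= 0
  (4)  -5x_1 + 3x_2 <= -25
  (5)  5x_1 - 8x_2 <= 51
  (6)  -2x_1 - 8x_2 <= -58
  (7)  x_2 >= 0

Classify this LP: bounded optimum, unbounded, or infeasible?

The boundaries -5x_1 + 3x_2 = -25 and -2x_1 - 8x_2 = -58 meet at (187/23, 120/23), but that point violates x_1 + x_2 ≤ -11. Every candidate vertex is excluded by some other constraint, so the feasible region is empty.

infeasible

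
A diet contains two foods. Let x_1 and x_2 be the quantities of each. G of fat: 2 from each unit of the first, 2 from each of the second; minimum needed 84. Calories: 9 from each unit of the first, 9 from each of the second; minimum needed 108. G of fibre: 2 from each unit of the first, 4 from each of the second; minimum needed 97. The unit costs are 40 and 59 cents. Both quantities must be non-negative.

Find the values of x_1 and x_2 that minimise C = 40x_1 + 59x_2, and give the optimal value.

x_1 = 71/2, x_2 = 13/2, minimum C = 3607/2

Corner points and C = 40x_1 + 59x_2:
  (0, 42) → C = 2478
  (97/2, 0) → C = 1940
  (71/2, 13/2) → C = 3607/2
The feasible region is unbounded (it extends along (0, 1), (1, 0)), but C strictly increases along every unbounded feasible direction, so there is no improving ray and the minimum is attained at a vertex.

The optimum lies where 2x_1 + 2x_2 = 84 and 2x_1 + 4x_2 = 97.
Solving simultaneously gives x_1 = 71/2, x_2 = 13/2.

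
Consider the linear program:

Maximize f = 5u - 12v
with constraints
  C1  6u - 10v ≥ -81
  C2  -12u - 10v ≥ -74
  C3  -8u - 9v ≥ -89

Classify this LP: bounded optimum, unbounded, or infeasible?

unbounded

From the feasible point (-7/18, 118/15), moving in the direction (-10, -6) keeps every constraint satisfied while f increases without bound.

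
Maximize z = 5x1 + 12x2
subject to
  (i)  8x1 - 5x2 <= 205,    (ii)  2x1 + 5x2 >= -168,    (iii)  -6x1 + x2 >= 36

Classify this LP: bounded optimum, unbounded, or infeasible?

From the feasible point (-87/8, -117/4), moving in the direction (1, 6) keeps every constraint satisfied while z increases without bound.

unbounded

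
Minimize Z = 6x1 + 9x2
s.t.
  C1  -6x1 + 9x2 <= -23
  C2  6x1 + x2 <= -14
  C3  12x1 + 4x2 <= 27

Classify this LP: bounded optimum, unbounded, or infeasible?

From the feasible point (-103/60, -37/10), moving in the direction (-9, -6) keeps every constraint satisfied while Z decreases without bound.

unbounded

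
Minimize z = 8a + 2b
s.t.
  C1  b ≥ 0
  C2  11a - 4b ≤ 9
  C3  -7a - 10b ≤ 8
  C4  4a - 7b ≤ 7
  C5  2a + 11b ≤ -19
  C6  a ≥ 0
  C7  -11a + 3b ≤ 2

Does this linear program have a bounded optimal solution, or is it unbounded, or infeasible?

The boundaries b = 0 and 11a - 4b = 9 meet at (9/11, 0), but that point violates 2a + 11b ≤ -19. Every candidate vertex is excluded by some other constraint, so the feasible region is empty.

infeasible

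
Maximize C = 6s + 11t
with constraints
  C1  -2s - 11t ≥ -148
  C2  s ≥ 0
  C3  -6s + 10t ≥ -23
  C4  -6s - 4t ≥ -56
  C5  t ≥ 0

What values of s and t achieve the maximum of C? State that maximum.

s = 12/29, t = 388/29, maximum C = 4340/29

Extreme points and C = 6s + 11t:
  (0, 148/11) → C = 148
  (12/29, 388/29) → C = 4340/29
  (0, 0) → C = 0
  (163/21, 33/14) → C = 145/2
  (23/6, 0) → C = 23

The binding constraints are -2s - 11t = -148 and -6s - 4t = -56.
Solving simultaneously gives s = 12/29, t = 388/29.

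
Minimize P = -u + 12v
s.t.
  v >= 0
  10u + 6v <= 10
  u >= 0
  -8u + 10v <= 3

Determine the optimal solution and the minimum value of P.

At the optimal vertex, v = 0 and 10u + 6v = 10.
Solving simultaneously gives u = 1, v = 0.

u = 1, v = 0, minimum P = -1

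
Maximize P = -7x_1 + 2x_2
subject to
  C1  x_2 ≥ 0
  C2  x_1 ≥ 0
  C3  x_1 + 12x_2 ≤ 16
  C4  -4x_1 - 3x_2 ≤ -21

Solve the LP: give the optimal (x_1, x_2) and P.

Corner points and P = -7x_1 + 2x_2:
  (16, 0) → P = -112
  (21/4, 0) → P = -147/4
  (68/15, 43/45) → P = -1342/45

x_1 = 68/15, x_2 = 43/45, maximum P = -1342/45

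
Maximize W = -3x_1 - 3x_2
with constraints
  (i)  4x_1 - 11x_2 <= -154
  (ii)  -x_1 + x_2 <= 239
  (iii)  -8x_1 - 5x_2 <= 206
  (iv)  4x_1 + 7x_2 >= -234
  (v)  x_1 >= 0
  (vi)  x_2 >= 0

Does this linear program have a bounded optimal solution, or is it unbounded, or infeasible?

bounded optimum

Extreme points and W = -3x_1 - 3x_2:
  (0, 14) → W = -42
  (0, 239) → W = -717
The feasible region has finitely many vertices and no improving ray; the maximum is -42 at (0, 14).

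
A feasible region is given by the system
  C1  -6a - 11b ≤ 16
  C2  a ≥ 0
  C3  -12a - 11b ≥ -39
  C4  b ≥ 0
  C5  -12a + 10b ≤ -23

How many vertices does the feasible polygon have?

Intersecting each pair of boundary lines and keeping only the points that satisfy every inequality leaves:
  (13/4, 0)
  (643/252, 16/21)
  (23/12, 0)

3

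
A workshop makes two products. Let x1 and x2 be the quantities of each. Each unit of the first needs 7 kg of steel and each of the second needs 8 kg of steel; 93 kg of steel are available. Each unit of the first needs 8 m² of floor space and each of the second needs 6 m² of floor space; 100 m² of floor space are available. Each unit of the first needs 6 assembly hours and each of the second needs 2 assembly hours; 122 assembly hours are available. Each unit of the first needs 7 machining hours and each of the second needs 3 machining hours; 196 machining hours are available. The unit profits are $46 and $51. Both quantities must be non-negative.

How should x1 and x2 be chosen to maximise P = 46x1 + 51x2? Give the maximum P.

Extreme points and P = 46x1 + 51x2:
  (0, 0) → P = 0
  (0, 93/8) → P = 4743/8
  (25/2, 0) → P = 575
  (11, 2) → P = 608

At the optimal vertex, 7x1 + 8x2 = 93 and 8x1 + 6x2 = 100.
Solving simultaneously gives x1 = 11, x2 = 2.

x1 = 11, x2 = 2, maximum P = 608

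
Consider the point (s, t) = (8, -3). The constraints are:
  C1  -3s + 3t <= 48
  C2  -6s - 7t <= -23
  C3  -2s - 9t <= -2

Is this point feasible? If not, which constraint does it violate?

Constraint C3: -2s - 9t = 11, which is not ≤ -2. All other constraints are satisfied.

not feasible — violates C3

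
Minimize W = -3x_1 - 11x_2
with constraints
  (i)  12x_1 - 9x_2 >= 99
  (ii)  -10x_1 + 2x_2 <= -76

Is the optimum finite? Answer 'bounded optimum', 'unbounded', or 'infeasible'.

From the feasible point (81/11, -13/11), moving in the direction (9, 12) keeps every constraint satisfied while W decreases without bound.

unbounded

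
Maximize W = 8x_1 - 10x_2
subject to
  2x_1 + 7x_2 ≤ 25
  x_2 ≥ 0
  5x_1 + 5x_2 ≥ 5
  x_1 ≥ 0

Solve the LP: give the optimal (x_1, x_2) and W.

Extreme points and W = 8x_1 - 10x_2:
  (25/2, 0) → W = 100
  (0, 25/7) → W = -250/7
  (1, 0) → W = 8
  (0, 1) → W = -10

The binding constraints are 2x_1 + 7x_2 = 25 and x_2 = 0.
Solving simultaneously gives x_1 = 25/2, x_2 = 0.

x_1 = 25/2, x_2 = 0, maximum W = 100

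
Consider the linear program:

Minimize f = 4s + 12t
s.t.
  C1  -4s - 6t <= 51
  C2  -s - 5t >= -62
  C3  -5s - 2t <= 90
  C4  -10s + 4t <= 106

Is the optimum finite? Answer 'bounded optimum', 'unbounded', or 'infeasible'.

unbounded

From the feasible point (-210/19, -43/38), moving in the direction (6, -4) keeps every constraint satisfied while f decreases without bound.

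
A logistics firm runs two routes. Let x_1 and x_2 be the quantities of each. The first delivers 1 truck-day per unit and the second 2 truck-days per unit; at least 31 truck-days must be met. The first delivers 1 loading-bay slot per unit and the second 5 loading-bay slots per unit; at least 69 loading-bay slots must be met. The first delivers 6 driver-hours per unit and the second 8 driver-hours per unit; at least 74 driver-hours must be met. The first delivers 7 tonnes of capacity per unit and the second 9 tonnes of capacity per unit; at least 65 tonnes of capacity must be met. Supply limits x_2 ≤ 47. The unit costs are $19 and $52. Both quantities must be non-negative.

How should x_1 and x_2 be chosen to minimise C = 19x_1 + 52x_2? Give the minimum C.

x_1 = 17/3, x_2 = 38/3, minimum C = 2299/3

Extreme points and C = 19x_1 + 52x_2:
  (0, 31/2) → C = 806
  (0, 47) → C = 2444
  (69, 0) → C = 1311
  (17/3, 38/3) → C = 2299/3
The feasible region is unbounded (it extends along (1, 0)), but C strictly increases along every unbounded feasible direction, so there is no improving ray and the minimum is attained at a vertex.

The binding constraints are x_1 + 2x_2 = 31 and x_1 + 5x_2 = 69.
Solving simultaneously gives x_1 = 17/3, x_2 = 38/3.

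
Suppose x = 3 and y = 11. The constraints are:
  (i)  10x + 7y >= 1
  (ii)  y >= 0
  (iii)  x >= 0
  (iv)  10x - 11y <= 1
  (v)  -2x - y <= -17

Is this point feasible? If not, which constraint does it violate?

(i): 107 ≥ 1 ✓
(ii): 11 ≥ 0 ✓
(iii): 3 ≥ 0 ✓
(iv): -91 ≤ 1 ✓
(v): -17 ≤ -17 ✓

feasible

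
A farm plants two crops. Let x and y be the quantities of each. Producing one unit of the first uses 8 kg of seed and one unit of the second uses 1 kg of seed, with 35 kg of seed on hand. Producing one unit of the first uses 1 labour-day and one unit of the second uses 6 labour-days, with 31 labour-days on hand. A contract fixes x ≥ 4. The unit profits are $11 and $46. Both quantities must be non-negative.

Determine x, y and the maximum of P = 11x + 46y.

Corner points and P = 11x + 46y:
  (35/8, 0) → P = 385/8
  (4, 0) → P = 44
  (4, 3) → P = 182

x = 4, y = 3, maximum P = 182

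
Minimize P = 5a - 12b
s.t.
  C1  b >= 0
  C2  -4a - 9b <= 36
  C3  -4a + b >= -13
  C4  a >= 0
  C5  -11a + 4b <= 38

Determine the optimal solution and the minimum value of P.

a = 18, b = 59, minimum P = -618

At the optimal vertex, -4a + b = -13 and -11a + 4b = 38.
Solving simultaneously gives a = 18, b = 59.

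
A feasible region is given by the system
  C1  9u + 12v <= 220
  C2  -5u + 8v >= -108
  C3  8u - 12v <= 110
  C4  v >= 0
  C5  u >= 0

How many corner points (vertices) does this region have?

Pairwise boundary intersections that survive every other constraint:
  (330/17, 385/102)
  (0, 55/3)
  (55/4, 0)
  (0, 0)

4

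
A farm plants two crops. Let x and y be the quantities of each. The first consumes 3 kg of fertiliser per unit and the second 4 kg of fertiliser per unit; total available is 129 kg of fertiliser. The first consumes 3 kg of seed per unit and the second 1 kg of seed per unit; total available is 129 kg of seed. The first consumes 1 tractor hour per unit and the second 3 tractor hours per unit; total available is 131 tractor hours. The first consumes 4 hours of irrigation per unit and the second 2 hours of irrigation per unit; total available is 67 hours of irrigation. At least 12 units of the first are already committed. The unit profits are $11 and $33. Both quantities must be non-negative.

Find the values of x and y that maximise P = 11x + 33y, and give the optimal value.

x = 12, y = 19/2, maximum P = 891/2

Extreme points and P = 11x + 33y:
  (67/4, 0) → P = 737/4
  (12, 0) → P = 132
  (12, 19/2) → P = 891/2

At the optimal vertex, 4x + 2y = 67 and x = 12.
Solving simultaneously gives x = 12, y = 19/2.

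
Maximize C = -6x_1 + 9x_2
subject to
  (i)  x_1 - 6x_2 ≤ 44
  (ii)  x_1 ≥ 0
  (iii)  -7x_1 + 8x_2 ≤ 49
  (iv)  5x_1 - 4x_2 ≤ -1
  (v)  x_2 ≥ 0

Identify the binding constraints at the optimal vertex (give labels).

(iii) and (iv)

Vertices and C = -6x_1 + 9x_2:
  (0, 49/8) → C = 441/8
  (0, 1/4) → C = 9/4
  (47/3, 119/6) → C = 169/2

The maximum is at (47/3, 119/6). Substituting into each constraint, equality holds for (iii) and (iv); the remaining constraints have slack.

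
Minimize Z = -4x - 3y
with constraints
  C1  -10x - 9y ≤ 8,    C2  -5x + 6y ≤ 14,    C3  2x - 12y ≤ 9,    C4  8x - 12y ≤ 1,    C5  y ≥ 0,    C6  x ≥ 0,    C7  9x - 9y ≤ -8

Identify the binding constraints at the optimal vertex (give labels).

Vertices and Z = -4x - 3y:
  (0, 7/3) → Z = -7
  (26/3, 86/9) → Z = -190/3
  (0, 8/9) → Z = -8/3

The minimum is at (26/3, 86/9). Substituting into each constraint, equality holds for C2 and C7; the remaining constraints have slack.

C2 and C7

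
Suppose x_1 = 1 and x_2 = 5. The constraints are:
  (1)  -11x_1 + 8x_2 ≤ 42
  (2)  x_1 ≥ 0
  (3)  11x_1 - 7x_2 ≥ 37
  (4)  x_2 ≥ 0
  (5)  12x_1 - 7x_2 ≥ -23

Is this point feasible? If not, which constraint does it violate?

Constraint (3): 11x_1 - 7x_2 = -24, which is not ≥ 37. All other constraints are satisfied.

not feasible — violates (3)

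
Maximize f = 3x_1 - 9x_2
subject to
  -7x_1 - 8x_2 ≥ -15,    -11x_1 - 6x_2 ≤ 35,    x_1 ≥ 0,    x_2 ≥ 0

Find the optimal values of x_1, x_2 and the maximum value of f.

x_1 = 15/7, x_2 = 0, maximum f = 45/7

Corner points and f = 3x_1 - 9x_2:
  (0, 15/8) → f = -135/8
  (15/7, 0) → f = 45/7
  (0, 0) → f = 0

The optimum lies where -7x_1 - 8x_2 = -15 and x_2 = 0.
Solving simultaneously gives x_1 = 15/7, x_2 = 0.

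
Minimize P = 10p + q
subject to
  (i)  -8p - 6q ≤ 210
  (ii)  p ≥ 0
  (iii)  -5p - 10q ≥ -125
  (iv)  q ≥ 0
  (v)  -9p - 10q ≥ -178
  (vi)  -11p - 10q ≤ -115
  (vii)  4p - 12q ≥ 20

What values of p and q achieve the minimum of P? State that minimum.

Extreme points and P = 10p + q:
  (178/9, 0) → P = 1780/9
  (115/11, 0) → P = 1150/11
  (584/37, 133/37) → P = 5973/37
  (395/43, 60/43) → P = 4010/43

At the optimal vertex, -11p - 10q = -115 and 4p - 12q = 20.
Solving simultaneously gives p = 395/43, q = 60/43.

p = 395/43, q = 60/43, minimum P = 4010/43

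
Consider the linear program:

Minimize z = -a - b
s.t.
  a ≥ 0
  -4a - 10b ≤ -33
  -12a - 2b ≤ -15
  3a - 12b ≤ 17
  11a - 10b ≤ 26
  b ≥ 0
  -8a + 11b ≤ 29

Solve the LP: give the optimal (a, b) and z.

a = 576/41, b = 527/41, minimum z = -1103/41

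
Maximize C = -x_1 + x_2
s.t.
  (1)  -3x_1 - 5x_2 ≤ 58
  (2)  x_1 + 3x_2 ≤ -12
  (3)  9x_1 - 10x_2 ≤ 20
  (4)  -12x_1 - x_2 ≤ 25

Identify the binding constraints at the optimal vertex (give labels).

(2) and (4)

Extreme points and C = -x_1 + x_2:
  (-60/37, -128/37) → C = -68/37
  (-9/5, -17/5) → C = -8/5
  (-230/129, -155/43) → C = -235/129

The maximum is at (-9/5, -17/5). Substituting into each constraint, equality holds for (2) and (4); the remaining constraints have slack.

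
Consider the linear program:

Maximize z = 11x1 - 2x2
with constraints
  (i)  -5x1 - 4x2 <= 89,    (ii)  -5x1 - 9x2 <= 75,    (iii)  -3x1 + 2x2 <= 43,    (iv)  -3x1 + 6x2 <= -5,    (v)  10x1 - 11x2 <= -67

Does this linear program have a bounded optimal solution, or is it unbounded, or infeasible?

The boundaries -5x1 - 9x2 = 75 and -3x1 + 2x2 = 43 meet at (-537/37, -10/37), but that point violates -3x1 + 6x2 ≤ -5. Every candidate vertex is excluded by some other constraint, so the feasible region is empty.

infeasible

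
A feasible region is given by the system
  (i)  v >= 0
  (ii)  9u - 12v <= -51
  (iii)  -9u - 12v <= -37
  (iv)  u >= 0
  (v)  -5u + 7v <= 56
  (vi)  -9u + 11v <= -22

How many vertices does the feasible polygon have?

Pairwise boundary intersections that survive every other constraint:
  (105, 83)
  (275/3, 73)
  (385/4, 307/4)

3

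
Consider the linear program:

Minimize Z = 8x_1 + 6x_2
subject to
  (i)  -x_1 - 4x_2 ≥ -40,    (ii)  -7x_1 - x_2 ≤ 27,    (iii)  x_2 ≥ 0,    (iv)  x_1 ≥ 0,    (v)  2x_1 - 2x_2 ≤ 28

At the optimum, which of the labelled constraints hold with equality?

Vertices and Z = 8x_1 + 6x_2:
  (0, 10) → Z = 60
  (96/5, 26/5) → Z = 924/5
  (0, 0) → Z = 0
  (14, 0) → Z = 112

The minimum is at (0, 0). Substituting into each constraint, equality holds for (iii) and (iv); the remaining constraints have slack.

(iii) and (iv)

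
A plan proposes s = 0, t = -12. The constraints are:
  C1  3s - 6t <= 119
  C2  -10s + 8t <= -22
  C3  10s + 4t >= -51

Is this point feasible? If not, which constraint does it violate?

C1: 72 ≤ 119 ✓
C2: -96 ≤ -22 ✓
C3: -48 ≥ -51 ✓

feasible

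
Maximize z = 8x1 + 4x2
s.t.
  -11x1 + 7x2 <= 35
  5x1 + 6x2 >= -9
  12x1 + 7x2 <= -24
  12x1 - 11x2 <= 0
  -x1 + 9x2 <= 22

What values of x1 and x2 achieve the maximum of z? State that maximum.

Extreme points and z = 8x1 + 4x2:
  (-273/101, 76/101) → z = -1880/101
  (-59/23, 156/161) → z = -2680/161
  (-81/37, 12/37) → z = -600/37

x1 = -81/37, x2 = 12/37, maximum z = -600/37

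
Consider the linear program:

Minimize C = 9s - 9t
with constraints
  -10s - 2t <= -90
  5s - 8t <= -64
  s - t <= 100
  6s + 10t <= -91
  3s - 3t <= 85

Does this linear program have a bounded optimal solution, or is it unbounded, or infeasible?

infeasible

The boundaries -10s - 2t = -90 and 5s - 8t = -64 meet at (296/45, 109/9), but that point violates 6s + 10t ≤ -91. Every candidate vertex is excluded by some other constraint, so the feasible region is empty.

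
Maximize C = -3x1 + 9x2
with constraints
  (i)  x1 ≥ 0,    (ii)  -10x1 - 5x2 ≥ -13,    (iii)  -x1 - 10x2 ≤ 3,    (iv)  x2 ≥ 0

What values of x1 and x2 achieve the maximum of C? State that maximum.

At the optimal vertex, x1 = 0 and -10x1 - 5x2 = -13.
Solving simultaneously gives x1 = 0, x2 = 13/5.

x1 = 0, x2 = 13/5, maximum C = 117/5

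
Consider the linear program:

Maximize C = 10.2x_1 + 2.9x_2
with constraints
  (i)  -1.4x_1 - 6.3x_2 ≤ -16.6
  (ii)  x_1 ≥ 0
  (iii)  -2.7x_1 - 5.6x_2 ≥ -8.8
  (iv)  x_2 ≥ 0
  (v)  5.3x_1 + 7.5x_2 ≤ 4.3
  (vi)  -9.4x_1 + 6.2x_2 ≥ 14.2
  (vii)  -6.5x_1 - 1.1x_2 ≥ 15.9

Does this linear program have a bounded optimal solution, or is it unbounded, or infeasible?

The boundaries -1.4x_1 - 6.3x_2 = -16.6 and 5.3x_1 + 7.5x_2 = 4.3 meet at (-3247/763, 2732/763), but that point violates x_1 ≥ 0. Every candidate vertex is excluded by some other constraint, so the feasible region is empty.

infeasible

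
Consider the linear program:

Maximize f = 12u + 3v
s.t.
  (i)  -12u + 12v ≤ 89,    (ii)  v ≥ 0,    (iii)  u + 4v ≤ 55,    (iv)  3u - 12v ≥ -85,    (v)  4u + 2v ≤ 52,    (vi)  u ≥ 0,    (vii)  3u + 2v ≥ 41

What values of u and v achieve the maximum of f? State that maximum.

Corner points and f = 12u + 3v:
  (227/27, 248/27) → f = 1156/9
  (23/3, 9) → f = 119
  (11, 4) → f = 144

At the optimal vertex, 4u + 2v = 52 and 3u + 2v = 41.
Solving simultaneously gives u = 11, v = 4.

u = 11, v = 4, maximum f = 144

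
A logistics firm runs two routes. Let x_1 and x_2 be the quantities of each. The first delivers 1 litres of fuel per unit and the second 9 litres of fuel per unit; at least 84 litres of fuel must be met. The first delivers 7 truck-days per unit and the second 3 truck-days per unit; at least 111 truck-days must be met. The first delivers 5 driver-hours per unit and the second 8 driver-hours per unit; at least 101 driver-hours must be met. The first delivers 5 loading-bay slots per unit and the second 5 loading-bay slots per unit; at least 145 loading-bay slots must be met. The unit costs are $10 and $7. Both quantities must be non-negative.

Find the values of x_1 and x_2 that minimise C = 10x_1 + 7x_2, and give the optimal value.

Feasible corners and C = 10x_1 + 7x_2:
  (0, 37) → C = 259
  (84, 0) → C = 840
  (177/8, 55/8) → C = 2155/8
  (6, 23) → C = 221
The feasible region is unbounded (it extends along (0, 1), (1, 0)), but C strictly increases along every unbounded feasible direction, so there is no improving ray and the minimum is attained at a vertex.

x_1 = 6, x_2 = 23, minimum C = 221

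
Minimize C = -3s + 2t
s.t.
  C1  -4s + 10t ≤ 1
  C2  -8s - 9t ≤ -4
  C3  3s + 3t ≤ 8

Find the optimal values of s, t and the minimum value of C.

Feasible corners and C = -3s + 2t:
  (31/116, 6/29) → C = -45/116
  (11/6, 5/6) → C = -23/6
  (20, -52/3) → C = -284/3

s = 20, t = -52/3, minimum C = -284/3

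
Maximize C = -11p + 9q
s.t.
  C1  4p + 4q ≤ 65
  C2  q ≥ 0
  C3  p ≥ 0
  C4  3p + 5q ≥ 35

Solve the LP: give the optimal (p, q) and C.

Extreme points and C = -11p + 9q:
  (65/4, 0) → C = -715/4
  (0, 65/4) → C = 585/4
  (35/3, 0) → C = -385/3
  (0, 7) → C = 63

p = 0, q = 65/4, maximum C = 585/4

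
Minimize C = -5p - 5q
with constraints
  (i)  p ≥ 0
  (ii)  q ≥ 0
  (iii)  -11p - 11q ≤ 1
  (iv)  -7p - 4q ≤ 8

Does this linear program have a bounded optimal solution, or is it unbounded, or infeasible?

From the feasible point (0, 0), moving in the direction (0, 1) keeps every constraint satisfied while C decreases without bound.

unbounded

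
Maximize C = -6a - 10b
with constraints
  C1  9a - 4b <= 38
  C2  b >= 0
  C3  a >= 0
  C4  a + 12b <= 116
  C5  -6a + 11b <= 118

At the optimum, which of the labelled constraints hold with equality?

C2 and C3

Extreme points and C = -6a - 10b:
  (38/9, 0) → C = -76/3
  (115/14, 503/56) → C = -3895/28
  (0, 0) → C = 0
  (0, 29/3) → C = -290/3

The maximum is at (0, 0). Substituting into each constraint, equality holds for C2 and C3; the remaining constraints have slack.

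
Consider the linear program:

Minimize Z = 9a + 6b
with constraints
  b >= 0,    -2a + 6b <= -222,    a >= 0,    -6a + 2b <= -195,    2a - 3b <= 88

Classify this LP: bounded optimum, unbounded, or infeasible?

infeasible

The boundaries b = 0 and -2a + 6b = -222 meet at (111, 0), but that point violates 2a - 3b ≤ 88. Every candidate vertex is excluded by some other constraint, so the feasible region is empty.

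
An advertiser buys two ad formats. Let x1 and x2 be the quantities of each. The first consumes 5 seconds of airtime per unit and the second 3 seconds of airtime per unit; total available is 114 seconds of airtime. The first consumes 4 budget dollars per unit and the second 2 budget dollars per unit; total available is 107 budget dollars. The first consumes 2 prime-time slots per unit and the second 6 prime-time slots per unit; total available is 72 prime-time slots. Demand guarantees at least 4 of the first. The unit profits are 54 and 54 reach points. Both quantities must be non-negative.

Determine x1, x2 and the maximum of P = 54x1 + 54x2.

x1 = 39/2, x2 = 11/2, maximum P = 1350

Feasible corners and P = 54x1 + 54x2:
  (114/5, 0) → P = 6156/5
  (4, 0) → P = 216
  (39/2, 11/2) → P = 1350
  (4, 32/3) → P = 792

At the optimal vertex, 5x1 + 3x2 = 114 and 2x1 + 6x2 = 72.
Solving simultaneously gives x1 = 39/2, x2 = 11/2.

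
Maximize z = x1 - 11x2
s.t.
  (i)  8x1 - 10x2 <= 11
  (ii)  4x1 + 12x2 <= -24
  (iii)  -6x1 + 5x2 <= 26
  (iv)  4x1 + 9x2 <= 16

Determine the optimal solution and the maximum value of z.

Extreme points and z = x1 - 11x2:
  (-27/34, -59/34) → z = 311/17
  (-63/4, -137/10) → z = 2699/20
  (-108/23, -10/23) → z = 2/23

x1 = -63/4, x2 = -137/10, maximum z = 2699/20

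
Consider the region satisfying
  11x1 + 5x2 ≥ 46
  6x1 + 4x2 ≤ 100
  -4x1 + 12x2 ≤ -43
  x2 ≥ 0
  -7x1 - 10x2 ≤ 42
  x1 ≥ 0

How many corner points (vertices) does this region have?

The feasible vertices (each the meet of two boundaries and inside every other half-plane) are:
  (343/22, 71/44)
  (50/3, 0)
  (43/4, 0)

3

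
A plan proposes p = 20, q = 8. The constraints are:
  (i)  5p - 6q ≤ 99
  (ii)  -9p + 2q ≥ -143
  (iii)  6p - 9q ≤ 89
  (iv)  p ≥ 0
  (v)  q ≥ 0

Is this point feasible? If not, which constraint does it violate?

Constraint (ii): -9p + 2q = -164, which is not ≥ -143. All other constraints are satisfied.

not feasible — violates (ii)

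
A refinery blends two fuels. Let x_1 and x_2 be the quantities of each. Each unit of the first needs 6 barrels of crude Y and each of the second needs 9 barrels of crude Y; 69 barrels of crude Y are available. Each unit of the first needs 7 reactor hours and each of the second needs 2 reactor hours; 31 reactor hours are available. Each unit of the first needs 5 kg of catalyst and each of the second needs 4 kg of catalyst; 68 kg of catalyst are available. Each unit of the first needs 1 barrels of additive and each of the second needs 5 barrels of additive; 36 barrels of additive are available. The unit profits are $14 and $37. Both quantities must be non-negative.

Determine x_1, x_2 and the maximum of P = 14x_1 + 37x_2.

Corner points and P = 14x_1 + 37x_2:
  (0, 0) → P = 0
  (0, 36/5) → P = 1332/5
  (31/7, 0) → P = 62
  (47/17, 99/17) → P = 4321/17
  (1, 7) → P = 273

At the optimal vertex, 6x_1 + 9x_2 = 69 and x_1 + 5x_2 = 36.
Solving simultaneously gives x_1 = 1, x_2 = 7.

x_1 = 1, x_2 = 7, maximum P = 273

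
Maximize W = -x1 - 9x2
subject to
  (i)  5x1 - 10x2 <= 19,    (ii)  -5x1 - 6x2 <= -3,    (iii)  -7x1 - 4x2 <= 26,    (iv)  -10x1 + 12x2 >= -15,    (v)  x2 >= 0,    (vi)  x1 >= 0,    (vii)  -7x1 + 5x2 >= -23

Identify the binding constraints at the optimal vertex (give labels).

(ii) and (v)

Vertices and W = -x1 - 9x2:
  (3/5, 0) → W = -3/5
  (0, 1/2) → W = -9/2
  (3/2, 0) → W = -3/2
  (201/34, 125/34) → W = -39
The feasible region is unbounded (it extends along (0, 1), (5, 7)), but W strictly decreases along every unbounded feasible direction, so there is no improving ray and the maximum is attained at a vertex.

The maximum is at (3/5, 0). Substituting into each constraint, equality holds for (ii) and (v); the remaining constraints have slack.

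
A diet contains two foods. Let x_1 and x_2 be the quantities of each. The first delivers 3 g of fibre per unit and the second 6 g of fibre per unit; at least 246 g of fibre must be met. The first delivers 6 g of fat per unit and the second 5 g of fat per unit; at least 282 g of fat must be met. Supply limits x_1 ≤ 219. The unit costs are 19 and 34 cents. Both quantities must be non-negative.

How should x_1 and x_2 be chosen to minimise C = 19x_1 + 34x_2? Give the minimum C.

x_1 = 22, x_2 = 30, minimum C = 1438

The feasible region is unbounded (it extends along (0, 1)), but C strictly increases along every unbounded feasible direction, so there is no improving ray and the minimum is attained at a vertex.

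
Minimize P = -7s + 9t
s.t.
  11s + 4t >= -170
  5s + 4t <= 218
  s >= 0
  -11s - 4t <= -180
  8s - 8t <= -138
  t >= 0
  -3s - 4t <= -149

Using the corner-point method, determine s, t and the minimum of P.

Extreme points and P = -7s + 9t:
  (0, 109/2) → P = 981/2
  (149/9, 1217/36) → P = 6781/36
  (0, 45) → P = 405
  (31/8, 1099/32) → P = 9023/32
  (80/7, 803/28) → P = 4987/28

s = 80/7, t = 803/28, minimum P = 4987/28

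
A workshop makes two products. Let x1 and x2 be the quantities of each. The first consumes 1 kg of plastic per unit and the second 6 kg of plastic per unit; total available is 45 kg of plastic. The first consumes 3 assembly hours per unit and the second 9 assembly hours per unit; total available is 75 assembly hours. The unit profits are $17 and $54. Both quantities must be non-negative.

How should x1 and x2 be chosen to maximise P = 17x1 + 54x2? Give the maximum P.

x1 = 5, x2 = 20/3, maximum P = 445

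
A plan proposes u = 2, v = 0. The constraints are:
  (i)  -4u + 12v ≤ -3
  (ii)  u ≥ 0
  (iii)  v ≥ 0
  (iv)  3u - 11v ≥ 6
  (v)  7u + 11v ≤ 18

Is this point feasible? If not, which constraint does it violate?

feasible

(i): -8 ≤ -3 ✓
(ii): 2 ≥ 0 ✓
(iii): 0 ≥ 0 ✓
(iv): 6 ≥ 6 ✓
(v): 14 ≤ 18 ✓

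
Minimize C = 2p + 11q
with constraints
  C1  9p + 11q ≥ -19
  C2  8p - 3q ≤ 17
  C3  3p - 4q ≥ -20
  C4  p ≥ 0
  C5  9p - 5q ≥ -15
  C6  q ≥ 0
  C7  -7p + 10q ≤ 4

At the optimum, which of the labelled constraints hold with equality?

Feasible corners and C = 2p + 11q:
  (17/8, 0) → C = 17/4
  (182/59, 151/59) → C = 2025/59
  (0, 0) → C = 0
  (0, 2/5) → C = 22/5

The minimum is at (0, 0). Substituting into each constraint, equality holds for C4 and C6; the remaining constraints have slack.

C4 and C6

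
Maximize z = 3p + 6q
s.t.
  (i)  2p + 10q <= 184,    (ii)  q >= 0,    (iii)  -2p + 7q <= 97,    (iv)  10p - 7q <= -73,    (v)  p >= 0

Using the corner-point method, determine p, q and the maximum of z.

Corner points and z = 3p + 6q:
  (3, 103/7) → z = 681/7
  (0, 97/7) → z = 582/7
  (0, 73/7) → z = 438/7

p = 3, q = 103/7, maximum z = 681/7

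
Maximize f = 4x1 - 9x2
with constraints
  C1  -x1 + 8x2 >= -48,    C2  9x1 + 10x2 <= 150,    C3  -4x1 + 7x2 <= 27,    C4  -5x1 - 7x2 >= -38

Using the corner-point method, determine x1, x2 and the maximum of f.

x1 = 640/47, x2 = -202/47, maximum f = 4378/47

Vertices and f = 4x1 - 9x2:
  (-552/25, -219/25) → f = -237/25
  (640/47, -202/47) → f = 4378/47
  (11/9, 41/9) → f = -325/9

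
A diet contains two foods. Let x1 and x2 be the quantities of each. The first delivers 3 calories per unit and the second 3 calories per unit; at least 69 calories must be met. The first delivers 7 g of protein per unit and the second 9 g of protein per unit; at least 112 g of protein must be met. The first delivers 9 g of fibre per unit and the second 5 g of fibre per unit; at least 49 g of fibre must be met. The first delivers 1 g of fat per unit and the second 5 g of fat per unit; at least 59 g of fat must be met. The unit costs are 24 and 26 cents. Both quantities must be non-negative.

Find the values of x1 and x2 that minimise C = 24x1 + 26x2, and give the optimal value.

x1 = 14, x2 = 9, minimum C = 570

The feasible region is unbounded (it extends along (0, 1), (1, 0)), but C strictly increases along every unbounded feasible direction, so there is no improving ray and the minimum is attained at a vertex.

At the optimal vertex, 3x1 + 3x2 = 69 and x1 + 5x2 = 59.
Solving simultaneously gives x1 = 14, x2 = 9.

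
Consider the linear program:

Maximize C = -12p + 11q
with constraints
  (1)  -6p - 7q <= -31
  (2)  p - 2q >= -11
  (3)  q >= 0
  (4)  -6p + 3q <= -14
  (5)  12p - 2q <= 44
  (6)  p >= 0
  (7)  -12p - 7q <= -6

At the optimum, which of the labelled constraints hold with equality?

(4) and (5)

Extreme points and C = -12p + 11q:
  (191/60, 17/10) → C = -39/2
  (185/48, 9/8) → C = -271/8
  (13/3, 4) → C = -8

The maximum is at (13/3, 4). Substituting into each constraint, equality holds for (4) and (5); the remaining constraints have slack.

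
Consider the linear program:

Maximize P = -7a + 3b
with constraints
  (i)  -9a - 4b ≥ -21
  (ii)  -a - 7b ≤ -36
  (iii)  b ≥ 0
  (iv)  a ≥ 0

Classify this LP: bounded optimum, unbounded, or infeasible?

bounded optimum

Corner points and P = -7a + 3b:
  (3/59, 303/59) → P = 888/59
  (0, 21/4) → P = 63/4
  (0, 36/7) → P = 108/7
The feasible region has finitely many vertices and no improving ray; the maximum is 63/4 at (0, 21/4).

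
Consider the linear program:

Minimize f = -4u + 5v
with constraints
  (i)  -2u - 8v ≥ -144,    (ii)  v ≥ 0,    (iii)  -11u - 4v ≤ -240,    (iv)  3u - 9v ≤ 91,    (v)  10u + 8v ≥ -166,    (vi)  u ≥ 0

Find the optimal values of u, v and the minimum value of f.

Extreme points and f = -4u + 5v:
  (84/5, 69/5) → f = 9/5
  (1012/21, 125/21) → f = -163
  (240/11, 0) → f = -960/11
  (91/3, 0) → f = -364/3

The optimum lies where -2u - 8v = -144 and 3u - 9v = 91.
Solving simultaneously gives u = 1012/21, v = 125/21.

u = 1012/21, v = 125/21, minimum f = -163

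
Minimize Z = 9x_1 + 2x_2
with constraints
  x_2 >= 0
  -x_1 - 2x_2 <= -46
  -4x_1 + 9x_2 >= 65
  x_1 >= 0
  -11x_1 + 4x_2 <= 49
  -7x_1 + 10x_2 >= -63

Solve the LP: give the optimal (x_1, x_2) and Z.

x_1 = 43/13, x_2 = 555/26, minimum Z = 942/13

Corner points and Z = 9x_1 + 2x_2:
  (284/17, 249/17) → Z = 3054/17
  (43/13, 555/26) → Z = 942/13
  (1217/23, 707/23) → Z = 12367/23
The feasible region is unbounded (it extends along (10, 7), (4, 11)), but Z strictly increases along every unbounded feasible direction, so there is no improving ray and the minimum is attained at a vertex.

The binding constraints are -x_1 - 2x_2 = -46 and -11x_1 + 4x_2 = 49.
Solving simultaneously gives x_1 = 43/13, x_2 = 555/26.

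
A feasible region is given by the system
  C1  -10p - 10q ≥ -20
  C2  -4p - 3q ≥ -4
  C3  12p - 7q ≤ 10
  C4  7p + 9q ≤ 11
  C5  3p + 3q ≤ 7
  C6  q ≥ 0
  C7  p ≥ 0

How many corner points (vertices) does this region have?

5

Pairwise boundary intersections that survive every other constraint:
  (29/32, 1/8)
  (1/5, 16/15)
  (5/6, 0)
  (0, 11/9)
  (0, 0)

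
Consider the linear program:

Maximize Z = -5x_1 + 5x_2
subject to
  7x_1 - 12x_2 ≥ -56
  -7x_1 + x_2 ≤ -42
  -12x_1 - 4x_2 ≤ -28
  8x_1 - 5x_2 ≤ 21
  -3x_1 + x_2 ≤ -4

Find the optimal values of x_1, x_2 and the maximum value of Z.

Extreme points and Z = -5x_1 + 5x_2:
  (80/11, 98/11) → Z = 90/11
  (532/61, 595/61) → Z = 315/61
  (7, 7) → Z = 0

x_1 = 80/11, x_2 = 98/11, maximum Z = 90/11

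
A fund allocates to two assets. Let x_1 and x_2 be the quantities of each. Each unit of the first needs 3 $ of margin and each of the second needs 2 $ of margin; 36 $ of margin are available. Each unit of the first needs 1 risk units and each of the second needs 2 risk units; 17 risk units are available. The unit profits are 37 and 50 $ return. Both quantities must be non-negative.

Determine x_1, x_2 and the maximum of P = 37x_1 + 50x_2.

x_1 = 19/2, x_2 = 15/4, maximum P = 539

Extreme points and P = 37x_1 + 50x_2:
  (0, 0) → P = 0
  (0, 17/2) → P = 425
  (12, 0) → P = 444
  (19/2, 15/4) → P = 539

At the optimal vertex, 3x_1 + 2x_2 = 36 and x_1 + 2x_2 = 17.
Solving simultaneously gives x_1 = 19/2, x_2 = 15/4.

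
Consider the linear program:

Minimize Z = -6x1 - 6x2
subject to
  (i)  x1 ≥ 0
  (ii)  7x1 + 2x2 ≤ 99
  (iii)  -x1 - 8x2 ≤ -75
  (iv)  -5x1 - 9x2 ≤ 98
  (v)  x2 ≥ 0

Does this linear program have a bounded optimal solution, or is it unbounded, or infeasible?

bounded optimum

Feasible corners and Z = -6x1 - 6x2:
  (0, 99/2) → Z = -297
  (0, 75/8) → Z = -225/4
  (107/9, 71/9) → Z = -356/3
The feasible region has finitely many vertices and no improving ray; the minimum is -297 at (0, 99/2).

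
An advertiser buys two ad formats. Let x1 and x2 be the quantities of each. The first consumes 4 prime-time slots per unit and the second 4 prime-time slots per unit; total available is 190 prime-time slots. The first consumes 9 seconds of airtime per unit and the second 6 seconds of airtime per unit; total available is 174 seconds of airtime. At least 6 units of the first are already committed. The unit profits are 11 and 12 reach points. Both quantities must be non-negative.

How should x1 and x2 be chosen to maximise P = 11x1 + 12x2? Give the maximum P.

x1 = 6, x2 = 20, maximum P = 306

Corner points and P = 11x1 + 12x2:
  (58/3, 0) → P = 638/3
  (6, 0) → P = 66
  (6, 20) → P = 306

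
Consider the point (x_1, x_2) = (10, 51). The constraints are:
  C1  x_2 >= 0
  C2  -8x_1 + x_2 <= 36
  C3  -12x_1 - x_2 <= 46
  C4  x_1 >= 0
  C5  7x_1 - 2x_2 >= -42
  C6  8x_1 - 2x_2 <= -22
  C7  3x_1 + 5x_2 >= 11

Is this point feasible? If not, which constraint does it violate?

C1: 51 ≥ 0 ✓
C2: -29 ≤ 36 ✓
C3: -171 ≤ 46 ✓
C4: 10 ≥ 0 ✓
C5: -32 ≥ -42 ✓
C6: -22 ≤ -22 ✓
C7: 285 ≥ 11 ✓

feasible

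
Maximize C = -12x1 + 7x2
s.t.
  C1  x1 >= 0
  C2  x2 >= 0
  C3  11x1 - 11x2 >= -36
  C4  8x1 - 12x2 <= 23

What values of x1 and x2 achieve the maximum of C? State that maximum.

Extreme points and C = -12x1 + 7x2:
  (0, 0) → C = 0
  (0, 36/11) → C = 252/11
  (23/8, 0) → C = -69/2
The feasible region is unbounded (it extends along (3, 2), (1, 1)), but C strictly decreases along every unbounded feasible direction, so there is no improving ray and the maximum is attained at a vertex.

The binding constraints are x1 = 0 and 11x1 - 11x2 = -36.
Solving simultaneously gives x1 = 0, x2 = 36/11.

x1 = 0, x2 = 36/11, maximum C = 252/11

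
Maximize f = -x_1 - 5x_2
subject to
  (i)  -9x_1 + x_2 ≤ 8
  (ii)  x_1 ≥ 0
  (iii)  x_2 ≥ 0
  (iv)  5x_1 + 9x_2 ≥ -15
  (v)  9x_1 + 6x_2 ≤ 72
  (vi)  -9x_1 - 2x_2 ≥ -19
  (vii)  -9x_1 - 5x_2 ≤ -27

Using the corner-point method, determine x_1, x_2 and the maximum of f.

Vertices and f = -x_1 - 5x_2:
  (0, 8) → f = -40
  (1/9, 9) → f = -406/9
  (0, 27/5) → f = -27
  (41/27, 8/3) → f = -401/27

At the optimal vertex, -9x_1 - 2x_2 = -19 and -9x_1 - 5x_2 = -27.
Solving simultaneously gives x_1 = 41/27, x_2 = 8/3.

x_1 = 41/27, x_2 = 8/3, maximum f = -401/27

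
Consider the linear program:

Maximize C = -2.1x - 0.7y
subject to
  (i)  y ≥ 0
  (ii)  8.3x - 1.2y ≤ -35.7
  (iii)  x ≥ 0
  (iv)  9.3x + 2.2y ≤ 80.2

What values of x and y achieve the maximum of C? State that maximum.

x = 0, y = 29.75, maximum C = -20.825

Vertices and C = -2.1x - 0.7y:
  (0, 119/4) → C = -833/40
  (885/1471, 99767/2942) → C = -735539/29420
  (0, 401/11) → C = -2807/110

At the optimal vertex, 8.3x - 1.2y = -35.7 and x = 0.
Solving simultaneously gives x = 0, y = 119/4.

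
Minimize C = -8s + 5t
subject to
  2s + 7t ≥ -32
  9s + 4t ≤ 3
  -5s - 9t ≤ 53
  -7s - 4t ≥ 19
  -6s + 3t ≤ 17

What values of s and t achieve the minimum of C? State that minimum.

s = -5/41, t = -186/41, minimum C = -890/41

Corner points and C = -8s + 5t:
  (-5/41, -186/41) → C = -890/41
  (-215/48, -79/24) → C = 155/8
  (-25/9, 1/9) → C = 205/9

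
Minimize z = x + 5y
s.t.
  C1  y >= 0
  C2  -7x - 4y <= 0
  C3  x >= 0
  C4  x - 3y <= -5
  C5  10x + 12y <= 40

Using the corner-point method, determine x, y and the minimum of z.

Extreme points and z = x + 5y:
  (0, 5/3) → z = 25/3
  (0, 10/3) → z = 50/3
  (10/7, 15/7) → z = 85/7

x = 0, y = 5/3, minimum z = 25/3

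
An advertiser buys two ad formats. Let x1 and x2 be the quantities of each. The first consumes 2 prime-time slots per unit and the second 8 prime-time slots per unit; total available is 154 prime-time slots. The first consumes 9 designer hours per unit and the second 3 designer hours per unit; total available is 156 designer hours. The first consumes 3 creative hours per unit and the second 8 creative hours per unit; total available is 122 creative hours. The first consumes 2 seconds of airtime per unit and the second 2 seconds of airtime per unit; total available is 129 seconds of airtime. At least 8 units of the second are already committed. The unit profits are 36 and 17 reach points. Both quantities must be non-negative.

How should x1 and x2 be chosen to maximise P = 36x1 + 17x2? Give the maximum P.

Vertices and P = 36x1 + 17x2:
  (0, 61/4) → P = 1037/4
  (0, 8) → P = 136
  (14, 10) → P = 674
  (44/3, 8) → P = 664

x1 = 14, x2 = 10, maximum P = 674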